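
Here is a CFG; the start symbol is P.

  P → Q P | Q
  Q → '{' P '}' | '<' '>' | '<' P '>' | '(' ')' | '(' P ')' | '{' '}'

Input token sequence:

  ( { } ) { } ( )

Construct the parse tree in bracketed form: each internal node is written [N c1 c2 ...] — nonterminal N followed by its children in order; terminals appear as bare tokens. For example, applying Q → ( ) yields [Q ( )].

P
Q P
( P ) P
( Q ) P
( { } ) P
( { } ) Q P
( { } ) { } P
( { } ) { } Q
( { } ) { } ( )

[P [Q ( [P [Q { }]] )] [P [Q { }] [P [Q ( )]]]]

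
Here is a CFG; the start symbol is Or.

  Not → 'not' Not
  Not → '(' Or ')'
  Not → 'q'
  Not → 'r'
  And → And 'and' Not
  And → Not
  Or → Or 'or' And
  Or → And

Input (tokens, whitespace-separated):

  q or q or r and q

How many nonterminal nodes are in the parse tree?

[Or [Or [Or [And [Not q]]] or [And [Not q]]] or [And [And [Not r]] and [Not q]]]

11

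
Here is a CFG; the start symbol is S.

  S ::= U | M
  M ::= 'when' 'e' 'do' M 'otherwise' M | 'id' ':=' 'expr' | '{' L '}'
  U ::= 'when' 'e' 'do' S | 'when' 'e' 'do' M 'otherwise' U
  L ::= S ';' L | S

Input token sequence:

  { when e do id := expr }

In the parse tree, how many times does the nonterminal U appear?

[S [M { [L [S [U when e do [S [M id := expr]]]]] }]]

1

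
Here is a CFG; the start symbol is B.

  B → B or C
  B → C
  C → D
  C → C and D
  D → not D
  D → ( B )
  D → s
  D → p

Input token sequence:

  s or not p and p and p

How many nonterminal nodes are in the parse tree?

11

[B [B [C [D s]]] or [C [C [C [D not [D p]]] and [D p]] and [D p]]]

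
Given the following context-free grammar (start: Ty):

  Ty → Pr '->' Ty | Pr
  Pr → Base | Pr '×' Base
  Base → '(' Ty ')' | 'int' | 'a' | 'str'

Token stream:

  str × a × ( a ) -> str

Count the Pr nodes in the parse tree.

5

[Ty [Pr [Pr [Pr [Base str]] × [Base a]] × [Base ( [Ty [Pr [Base a]]] )]] -> [Ty [Pr [Base str]]]]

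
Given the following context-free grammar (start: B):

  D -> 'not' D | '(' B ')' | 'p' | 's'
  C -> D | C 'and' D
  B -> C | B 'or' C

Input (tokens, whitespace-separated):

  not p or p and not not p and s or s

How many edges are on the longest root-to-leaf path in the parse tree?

[B [B [B [C [D not [D p]]]] or [C [C [C [D p]] and [D not [D not [D p]]]] and [D s]]] or [C [D s]]]

7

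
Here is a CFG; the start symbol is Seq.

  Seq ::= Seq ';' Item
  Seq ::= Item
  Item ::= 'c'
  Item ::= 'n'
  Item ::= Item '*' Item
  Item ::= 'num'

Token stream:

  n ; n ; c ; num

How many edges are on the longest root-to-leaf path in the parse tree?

5

[Seq [Seq [Seq [Seq [Item n]] ; [Item n]] ; [Item c]] ; [Item num]]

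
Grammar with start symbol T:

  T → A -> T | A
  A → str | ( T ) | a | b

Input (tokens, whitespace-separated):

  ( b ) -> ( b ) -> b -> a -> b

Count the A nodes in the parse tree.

7

[T [A ( [T [A b]] )] -> [T [A ( [T [A b]] )] -> [T [A b] -> [T [A a] -> [T [A b]]]]]]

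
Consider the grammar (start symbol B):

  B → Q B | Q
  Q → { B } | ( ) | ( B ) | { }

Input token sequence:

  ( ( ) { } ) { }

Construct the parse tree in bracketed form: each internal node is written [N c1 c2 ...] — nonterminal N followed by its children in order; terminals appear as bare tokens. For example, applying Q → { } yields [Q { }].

[B [Q ( [B [Q ( )] [B [Q { }]]] )] [B [Q { }]]]

B
Q B
( B ) B
( Q B ) B
( ( ) B ) B
( ( ) Q ) B
( ( ) { } ) B
( ( ) { } ) Q
( ( ) { } ) { }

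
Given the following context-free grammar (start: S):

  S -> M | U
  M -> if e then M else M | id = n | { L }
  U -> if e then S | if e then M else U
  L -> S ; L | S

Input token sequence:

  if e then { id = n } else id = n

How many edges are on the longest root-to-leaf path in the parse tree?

6

[S [M if e then [M { [L [S [M id = n]]] }] else [M id = n]]]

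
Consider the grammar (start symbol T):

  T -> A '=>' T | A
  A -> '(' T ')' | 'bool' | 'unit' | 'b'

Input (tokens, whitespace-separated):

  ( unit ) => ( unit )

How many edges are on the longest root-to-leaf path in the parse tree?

5

[T [A ( [T [A unit]] )] => [T [A ( [T [A unit]] )]]]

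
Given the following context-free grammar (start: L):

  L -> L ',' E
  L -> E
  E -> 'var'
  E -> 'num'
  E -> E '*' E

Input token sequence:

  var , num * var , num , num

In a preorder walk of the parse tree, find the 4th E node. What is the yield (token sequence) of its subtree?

[L [L [L [L [E var]] , [E [E num] * [E var]]] , [E num]] , [E num]]

var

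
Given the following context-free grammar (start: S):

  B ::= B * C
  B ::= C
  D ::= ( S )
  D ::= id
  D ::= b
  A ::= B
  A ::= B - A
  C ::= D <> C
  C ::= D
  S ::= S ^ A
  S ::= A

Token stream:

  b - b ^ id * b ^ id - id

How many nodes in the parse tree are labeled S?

3

[S [S [S [A [B [C [D b]]] - [A [B [C [D b]]]]]] ^ [A [B [B [C [D id]]] * [C [D b]]]]] ^ [A [B [C [D id]]] - [A [B [C [D id]]]]]]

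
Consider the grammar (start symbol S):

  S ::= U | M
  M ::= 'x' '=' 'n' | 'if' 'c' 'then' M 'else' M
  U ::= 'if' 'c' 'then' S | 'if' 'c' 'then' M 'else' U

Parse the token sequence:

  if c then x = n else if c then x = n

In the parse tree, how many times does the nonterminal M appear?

[S [U if c then [M x = n] else [U if c then [S [M x = n]]]]]

2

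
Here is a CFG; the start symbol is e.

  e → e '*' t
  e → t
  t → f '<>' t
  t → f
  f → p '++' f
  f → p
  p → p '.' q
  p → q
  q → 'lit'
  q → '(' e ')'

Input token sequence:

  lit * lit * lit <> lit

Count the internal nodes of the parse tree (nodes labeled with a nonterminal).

[e [e [e [t [f [p [q lit]]]]] * [t [f [p [q lit]]]]] * [t [f [p [q lit]]] <> [t [f [p [q lit]]]]]]

19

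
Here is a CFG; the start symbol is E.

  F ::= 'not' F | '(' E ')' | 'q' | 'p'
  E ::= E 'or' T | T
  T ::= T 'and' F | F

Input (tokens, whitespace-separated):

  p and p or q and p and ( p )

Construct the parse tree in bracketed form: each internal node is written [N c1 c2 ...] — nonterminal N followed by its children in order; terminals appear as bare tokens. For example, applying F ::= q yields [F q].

[E [E [T [T [F p]] and [F p]]] or [T [T [T [F q]] and [F p]] and [F ( [E [T [F p]]] )]]]

E
E or T
T or T
T and F or T
F and F or T
p and F or T
p and p or T
p and p or T and F
p and p or T and F and F
p and p or F and F and F
p and p or q and F and F
p and p or q and p and F
p and p or q and p and ( E )
p and p or q and p and ( T )
p and p or q and p and ( F )
p and p or q and p and ( p )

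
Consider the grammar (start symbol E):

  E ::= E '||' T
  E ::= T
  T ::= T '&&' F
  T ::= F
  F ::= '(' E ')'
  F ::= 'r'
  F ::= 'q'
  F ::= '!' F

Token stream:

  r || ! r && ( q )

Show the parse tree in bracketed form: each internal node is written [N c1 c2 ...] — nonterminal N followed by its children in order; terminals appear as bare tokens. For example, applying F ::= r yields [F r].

E
E || T
T || T
F || T
r || T
r || T && F
r || F && F
r || ! F && F
r || ! r && F
r || ! r && ( E )
r || ! r && ( T )
r || ! r && ( F )
r || ! r && ( q )

[E [E [T [F r]]] || [T [T [F ! [F r]]] && [F ( [E [T [F q]]] )]]]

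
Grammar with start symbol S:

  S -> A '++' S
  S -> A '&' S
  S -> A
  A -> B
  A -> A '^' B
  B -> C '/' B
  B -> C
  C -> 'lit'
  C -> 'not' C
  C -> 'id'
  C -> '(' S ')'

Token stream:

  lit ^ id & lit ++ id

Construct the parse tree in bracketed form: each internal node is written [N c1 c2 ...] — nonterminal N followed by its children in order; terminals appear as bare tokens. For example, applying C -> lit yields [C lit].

[S [A [A [B [C lit]]] ^ [B [C id]]] & [S [A [B [C lit]]] ++ [S [A [B [C id]]]]]]

S
A & S
A ^ B & S
B ^ B & S
C ^ B & S
lit ^ B & S
lit ^ C & S
lit ^ id & S
lit ^ id & A ++ S
lit ^ id & B ++ S
lit ^ id & C ++ S
lit ^ id & lit ++ S
lit ^ id & lit ++ A
lit ^ id & lit ++ B
lit ^ id & lit ++ C
lit ^ id & lit ++ id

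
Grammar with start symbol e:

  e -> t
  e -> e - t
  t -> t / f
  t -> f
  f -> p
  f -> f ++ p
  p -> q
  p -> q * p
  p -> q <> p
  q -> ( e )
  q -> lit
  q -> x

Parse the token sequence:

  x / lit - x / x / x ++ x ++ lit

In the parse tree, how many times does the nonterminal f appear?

7

[e [e [t [t [f [p [q x]]]] / [f [p [q lit]]]]] - [t [t [t [f [p [q x]]]] / [f [p [q x]]]] / [f [f [f [p [q x]]] ++ [p [q x]]] ++ [p [q lit]]]]]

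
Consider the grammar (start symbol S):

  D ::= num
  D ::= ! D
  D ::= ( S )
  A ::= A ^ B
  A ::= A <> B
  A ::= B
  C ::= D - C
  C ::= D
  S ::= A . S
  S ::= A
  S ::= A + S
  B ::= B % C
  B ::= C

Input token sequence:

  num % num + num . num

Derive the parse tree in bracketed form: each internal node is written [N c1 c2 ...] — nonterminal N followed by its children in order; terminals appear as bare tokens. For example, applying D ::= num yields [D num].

S
A + S
B + S
B % C + S
C % C + S
D % C + S
num % C + S
num % D + S
num % num + S
num % num + A . S
num % num + B . S
num % num + C . S
num % num + D . S
num % num + num . S
num % num + num . A
num % num + num . B
num % num + num . C
num % num + num . D
num % num + num . num

[S [A [B [B [C [D num]]] % [C [D num]]]] + [S [A [B [C [D num]]]] . [S [A [B [C [D num]]]]]]]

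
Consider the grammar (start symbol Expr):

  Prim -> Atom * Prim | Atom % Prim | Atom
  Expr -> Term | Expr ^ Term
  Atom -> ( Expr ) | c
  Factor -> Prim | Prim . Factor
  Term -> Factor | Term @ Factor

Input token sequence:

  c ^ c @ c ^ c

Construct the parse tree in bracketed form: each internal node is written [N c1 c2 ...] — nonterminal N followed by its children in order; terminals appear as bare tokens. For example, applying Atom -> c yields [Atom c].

[Expr [Expr [Expr [Term [Factor [Prim [Atom c]]]]] ^ [Term [Term [Factor [Prim [Atom c]]]] @ [Factor [Prim [Atom c]]]]] ^ [Term [Factor [Prim [Atom c]]]]]

Expr
Expr ^ Term
Expr ^ Term ^ Term
Term ^ Term ^ Term
Factor ^ Term ^ Term
Prim ^ Term ^ Term
Atom ^ Term ^ Term
c ^ Term ^ Term
c ^ Term @ Factor ^ Term
c ^ Factor @ Factor ^ Term
c ^ Prim @ Factor ^ Term
c ^ Atom @ Factor ^ Term
c ^ c @ Factor ^ Term
c ^ c @ Prim ^ Term
c ^ c @ Atom ^ Term
c ^ c @ c ^ Term
c ^ c @ c ^ Factor
c ^ c @ c ^ Prim
c ^ c @ c ^ Atom
c ^ c @ c ^ c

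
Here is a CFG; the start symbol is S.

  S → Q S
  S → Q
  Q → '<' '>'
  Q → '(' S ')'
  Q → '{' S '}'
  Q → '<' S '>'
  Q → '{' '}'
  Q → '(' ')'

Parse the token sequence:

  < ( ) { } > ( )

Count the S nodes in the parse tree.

[S [Q < [S [Q ( )] [S [Q { }]]] >] [S [Q ( )]]]

4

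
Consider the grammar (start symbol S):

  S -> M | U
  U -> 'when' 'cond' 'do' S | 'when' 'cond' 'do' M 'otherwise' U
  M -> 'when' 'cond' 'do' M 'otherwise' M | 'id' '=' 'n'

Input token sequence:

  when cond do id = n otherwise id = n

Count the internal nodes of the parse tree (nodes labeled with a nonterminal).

4

[S [M when cond do [M id = n] otherwise [M id = n]]]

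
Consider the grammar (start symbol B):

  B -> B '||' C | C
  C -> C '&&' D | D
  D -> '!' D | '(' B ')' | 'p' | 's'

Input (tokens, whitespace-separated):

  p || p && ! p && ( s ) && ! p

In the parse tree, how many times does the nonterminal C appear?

6

[B [B [C [D p]]] || [C [C [C [C [D p]] && [D ! [D p]]] && [D ( [B [C [D s]]] )]] && [D ! [D p]]]]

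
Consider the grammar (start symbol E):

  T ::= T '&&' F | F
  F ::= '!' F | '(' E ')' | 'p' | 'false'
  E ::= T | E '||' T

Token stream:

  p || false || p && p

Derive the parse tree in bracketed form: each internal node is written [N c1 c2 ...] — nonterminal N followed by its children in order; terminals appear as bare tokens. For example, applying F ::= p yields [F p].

[E [E [E [T [F p]]] || [T [F false]]] || [T [T [F p]] && [F p]]]

E
E || T
E || T || T
T || T || T
F || T || T
p || T || T
p || F || T
p || false || T
p || false || T && F
p || false || F && F
p || false || p && F
p || false || p && p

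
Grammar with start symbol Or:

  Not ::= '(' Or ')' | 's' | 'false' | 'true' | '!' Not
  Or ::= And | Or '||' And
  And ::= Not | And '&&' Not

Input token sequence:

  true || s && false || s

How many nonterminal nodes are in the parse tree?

11

[Or [Or [Or [And [Not true]]] || [And [And [Not s]] && [Not false]]] || [And [Not s]]]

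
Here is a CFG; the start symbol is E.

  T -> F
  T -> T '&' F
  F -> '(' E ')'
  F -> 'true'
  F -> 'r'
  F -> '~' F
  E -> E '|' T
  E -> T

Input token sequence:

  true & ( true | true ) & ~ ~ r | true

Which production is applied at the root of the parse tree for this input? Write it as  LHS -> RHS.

E -> E '|' T

[E [E [T [T [T [F true]] & [F ( [E [E [T [F true]]] | [T [F true]]] )]] & [F ~ [F ~ [F r]]]]] | [T [F true]]]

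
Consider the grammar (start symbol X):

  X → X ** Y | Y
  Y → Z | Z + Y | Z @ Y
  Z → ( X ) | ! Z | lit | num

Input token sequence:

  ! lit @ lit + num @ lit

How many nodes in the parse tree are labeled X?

[X [Y [Z ! [Z lit]] @ [Y [Z lit] + [Y [Z num] @ [Y [Z lit]]]]]]

1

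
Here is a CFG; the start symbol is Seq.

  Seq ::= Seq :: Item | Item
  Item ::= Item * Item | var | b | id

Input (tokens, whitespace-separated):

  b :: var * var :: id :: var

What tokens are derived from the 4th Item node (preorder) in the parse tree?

[Seq [Seq [Seq [Seq [Item b]] :: [Item [Item var] * [Item var]]] :: [Item id]] :: [Item var]]

var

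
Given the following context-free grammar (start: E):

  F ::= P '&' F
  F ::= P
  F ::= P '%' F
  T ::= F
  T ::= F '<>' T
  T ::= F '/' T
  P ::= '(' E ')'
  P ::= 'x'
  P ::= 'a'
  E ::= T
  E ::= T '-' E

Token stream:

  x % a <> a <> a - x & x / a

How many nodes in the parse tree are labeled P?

7

[E [T [F [P x] % [F [P a]]] <> [T [F [P a]] <> [T [F [P a]]]]] - [E [T [F [P x] & [F [P x]]] / [T [F [P a]]]]]]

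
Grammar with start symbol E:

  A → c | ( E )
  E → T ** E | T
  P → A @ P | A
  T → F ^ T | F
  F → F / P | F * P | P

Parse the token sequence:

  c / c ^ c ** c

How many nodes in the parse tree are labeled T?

3

[E [T [F [F [P [A c]]] / [P [A c]]] ^ [T [F [P [A c]]]]] ** [E [T [F [P [A c]]]]]]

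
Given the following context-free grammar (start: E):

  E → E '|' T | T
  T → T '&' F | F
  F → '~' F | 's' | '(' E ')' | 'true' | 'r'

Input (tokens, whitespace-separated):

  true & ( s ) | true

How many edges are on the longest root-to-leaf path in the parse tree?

7

[E [E [T [T [F true]] & [F ( [E [T [F s]]] )]]] | [T [F true]]]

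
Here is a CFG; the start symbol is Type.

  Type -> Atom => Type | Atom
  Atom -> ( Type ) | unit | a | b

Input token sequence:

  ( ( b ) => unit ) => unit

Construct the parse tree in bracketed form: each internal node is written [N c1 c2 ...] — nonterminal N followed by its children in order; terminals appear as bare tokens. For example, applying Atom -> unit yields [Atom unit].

Type
Atom => Type
( Type ) => Type
( Atom => Type ) => Type
( ( Type ) => Type ) => Type
( ( Atom ) => Type ) => Type
( ( b ) => Type ) => Type
( ( b ) => Atom ) => Type
( ( b ) => unit ) => Type
( ( b ) => unit ) => Atom
( ( b ) => unit ) => unit

[Type [Atom ( [Type [Atom ( [Type [Atom b]] )] => [Type [Atom unit]]] )] => [Type [Atom unit]]]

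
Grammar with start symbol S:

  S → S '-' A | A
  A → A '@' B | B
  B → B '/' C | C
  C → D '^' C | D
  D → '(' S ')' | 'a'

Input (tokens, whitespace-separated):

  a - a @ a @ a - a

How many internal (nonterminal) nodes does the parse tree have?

23

[S [S [S [A [B [C [D a]]]]] - [A [A [A [B [C [D a]]]] @ [B [C [D a]]]] @ [B [C [D a]]]]] - [A [B [C [D a]]]]]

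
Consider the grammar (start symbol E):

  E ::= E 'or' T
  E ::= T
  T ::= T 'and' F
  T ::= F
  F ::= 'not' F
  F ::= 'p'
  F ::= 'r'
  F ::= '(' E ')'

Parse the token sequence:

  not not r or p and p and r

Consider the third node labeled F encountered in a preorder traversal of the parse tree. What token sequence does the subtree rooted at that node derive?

[E [E [T [F not [F not [F r]]]]] or [T [T [T [F p]] and [F p]] and [F r]]]

r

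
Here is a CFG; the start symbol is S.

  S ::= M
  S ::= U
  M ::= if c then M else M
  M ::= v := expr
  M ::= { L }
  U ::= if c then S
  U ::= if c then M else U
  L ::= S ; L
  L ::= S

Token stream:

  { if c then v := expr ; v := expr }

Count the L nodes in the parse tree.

[S [M { [L [S [U if c then [S [M v := expr]]]] ; [L [S [M v := expr]]]] }]]

2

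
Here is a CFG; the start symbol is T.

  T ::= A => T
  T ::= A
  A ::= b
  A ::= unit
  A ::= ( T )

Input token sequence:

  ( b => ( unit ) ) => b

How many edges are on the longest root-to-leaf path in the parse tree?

[T [A ( [T [A b] => [T [A ( [T [A unit]] )]]] )] => [T [A b]]]

7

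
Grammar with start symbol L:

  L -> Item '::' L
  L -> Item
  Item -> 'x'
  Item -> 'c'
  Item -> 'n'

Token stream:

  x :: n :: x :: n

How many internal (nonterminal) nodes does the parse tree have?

8

[L [Item x] :: [L [Item n] :: [L [Item x] :: [L [Item n]]]]]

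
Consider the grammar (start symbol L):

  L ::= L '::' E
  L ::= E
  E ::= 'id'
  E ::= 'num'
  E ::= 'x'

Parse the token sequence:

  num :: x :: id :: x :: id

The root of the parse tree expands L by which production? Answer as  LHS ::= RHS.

L ::= L '::' E

[L [L [L [L [L [E num]] :: [E x]] :: [E id]] :: [E x]] :: [E id]]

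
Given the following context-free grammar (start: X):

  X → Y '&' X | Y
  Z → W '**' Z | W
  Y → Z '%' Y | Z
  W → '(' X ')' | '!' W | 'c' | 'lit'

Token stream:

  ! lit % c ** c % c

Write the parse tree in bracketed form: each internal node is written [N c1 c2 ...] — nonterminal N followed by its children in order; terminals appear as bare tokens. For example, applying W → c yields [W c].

X
Y
Z % Y
W % Y
! W % Y
! lit % Y
! lit % Z % Y
! lit % W ** Z % Y
! lit % c ** Z % Y
! lit % c ** W % Y
! lit % c ** c % Y
! lit % c ** c % Z
! lit % c ** c % W
! lit % c ** c % c

[X [Y [Z [W ! [W lit]]] % [Y [Z [W c] ** [Z [W c]]] % [Y [Z [W c]]]]]]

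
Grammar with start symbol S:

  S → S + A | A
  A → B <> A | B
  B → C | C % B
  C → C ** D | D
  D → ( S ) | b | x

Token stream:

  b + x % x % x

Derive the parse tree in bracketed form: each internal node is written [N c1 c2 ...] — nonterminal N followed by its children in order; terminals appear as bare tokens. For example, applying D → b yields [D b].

S
S + A
A + A
B + A
C + A
D + A
b + A
b + B
b + C % B
b + D % B
b + x % B
b + x % C % B
b + x % D % B
b + x % x % B
b + x % x % C
b + x % x % D
b + x % x % x

[S [S [A [B [C [D b]]]]] + [A [B [C [D x]] % [B [C [D x]] % [B [C [D x]]]]]]]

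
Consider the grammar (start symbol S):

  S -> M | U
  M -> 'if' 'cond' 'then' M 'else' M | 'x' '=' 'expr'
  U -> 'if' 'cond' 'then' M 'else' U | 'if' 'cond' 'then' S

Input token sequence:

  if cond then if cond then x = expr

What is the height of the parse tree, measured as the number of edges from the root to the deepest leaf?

[S [U if cond then [S [U if cond then [S [M x = expr]]]]]]

6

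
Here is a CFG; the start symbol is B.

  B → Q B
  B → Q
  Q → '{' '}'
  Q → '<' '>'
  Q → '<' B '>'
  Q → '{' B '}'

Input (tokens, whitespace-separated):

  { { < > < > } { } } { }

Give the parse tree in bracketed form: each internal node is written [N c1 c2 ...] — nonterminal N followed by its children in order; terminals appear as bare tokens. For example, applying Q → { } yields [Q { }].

[B [Q { [B [Q { [B [Q < >] [B [Q < >]]] }] [B [Q { }]]] }] [B [Q { }]]]

B
Q B
{ B } B
{ Q B } B
{ { B } B } B
{ { Q B } B } B
{ { < > B } B } B
{ { < > Q } B } B
{ { < > < > } B } B
{ { < > < > } Q } B
{ { < > < > } { } } B
{ { < > < > } { } } Q
{ { < > < > } { } } { }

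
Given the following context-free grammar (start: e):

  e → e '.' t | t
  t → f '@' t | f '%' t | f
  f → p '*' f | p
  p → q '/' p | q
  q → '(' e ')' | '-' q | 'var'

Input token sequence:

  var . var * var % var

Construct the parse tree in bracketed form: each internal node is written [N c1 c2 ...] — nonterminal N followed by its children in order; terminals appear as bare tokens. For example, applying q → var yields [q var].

e
e . t
t . t
f . t
p . t
q . t
var . t
var . f % t
var . p * f % t
var . q * f % t
var . var * f % t
var . var * p % t
var . var * q % t
var . var * var % t
var . var * var % f
var . var * var % p
var . var * var % q
var . var * var % var

[e [e [t [f [p [q var]]]]] . [t [f [p [q var]] * [f [p [q var]]]] % [t [f [p [q var]]]]]]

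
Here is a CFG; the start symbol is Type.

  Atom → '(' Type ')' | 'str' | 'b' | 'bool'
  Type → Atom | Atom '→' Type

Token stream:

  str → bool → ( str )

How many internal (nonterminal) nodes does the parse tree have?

8

[Type [Atom str] → [Type [Atom bool] → [Type [Atom ( [Type [Atom str]] )]]]]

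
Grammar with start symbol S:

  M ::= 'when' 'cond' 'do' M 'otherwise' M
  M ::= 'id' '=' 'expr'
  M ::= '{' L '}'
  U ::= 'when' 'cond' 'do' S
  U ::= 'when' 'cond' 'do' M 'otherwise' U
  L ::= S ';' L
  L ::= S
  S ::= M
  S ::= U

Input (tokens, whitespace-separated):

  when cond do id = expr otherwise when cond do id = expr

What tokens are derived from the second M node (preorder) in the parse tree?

[S [U when cond do [M id = expr] otherwise [U when cond do [S [M id = expr]]]]]

id = expr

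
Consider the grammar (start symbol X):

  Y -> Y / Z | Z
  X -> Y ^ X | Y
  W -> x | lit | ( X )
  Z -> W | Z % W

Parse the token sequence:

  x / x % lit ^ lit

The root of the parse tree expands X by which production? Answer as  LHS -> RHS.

[X [Y [Y [Z [W x]]] / [Z [Z [W x]] % [W lit]]] ^ [X [Y [Z [W lit]]]]]

X -> Y ^ X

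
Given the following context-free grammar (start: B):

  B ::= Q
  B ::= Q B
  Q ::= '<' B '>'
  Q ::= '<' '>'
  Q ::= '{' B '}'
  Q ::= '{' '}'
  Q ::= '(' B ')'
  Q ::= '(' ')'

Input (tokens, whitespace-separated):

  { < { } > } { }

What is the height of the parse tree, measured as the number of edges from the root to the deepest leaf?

[B [Q { [B [Q < [B [Q { }]] >]] }] [B [Q { }]]]

6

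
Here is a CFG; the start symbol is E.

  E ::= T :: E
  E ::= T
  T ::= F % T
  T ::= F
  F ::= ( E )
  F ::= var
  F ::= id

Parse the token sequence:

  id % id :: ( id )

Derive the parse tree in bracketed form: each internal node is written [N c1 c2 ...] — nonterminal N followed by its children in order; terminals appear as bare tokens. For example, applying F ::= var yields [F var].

E
T :: E
F % T :: E
id % T :: E
id % F :: E
id % id :: E
id % id :: T
id % id :: F
id % id :: ( E )
id % id :: ( T )
id % id :: ( F )
id % id :: ( id )

[E [T [F id] % [T [F id]]] :: [E [T [F ( [E [T [F id]]] )]]]]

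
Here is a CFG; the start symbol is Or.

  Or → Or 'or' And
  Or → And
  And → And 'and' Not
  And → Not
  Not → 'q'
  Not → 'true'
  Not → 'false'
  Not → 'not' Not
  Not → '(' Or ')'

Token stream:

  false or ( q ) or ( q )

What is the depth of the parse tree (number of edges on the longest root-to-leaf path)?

[Or [Or [Or [And [Not false]]] or [And [Not ( [Or [And [Not q]]] )]]] or [And [Not ( [Or [And [Not q]]] )]]]

7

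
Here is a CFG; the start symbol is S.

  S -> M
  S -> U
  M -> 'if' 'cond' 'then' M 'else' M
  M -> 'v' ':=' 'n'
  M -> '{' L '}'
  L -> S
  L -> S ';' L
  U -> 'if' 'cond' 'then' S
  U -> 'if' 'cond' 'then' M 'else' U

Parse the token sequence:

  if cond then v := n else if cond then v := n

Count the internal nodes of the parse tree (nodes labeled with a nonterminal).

6

[S [U if cond then [M v := n] else [U if cond then [S [M v := n]]]]]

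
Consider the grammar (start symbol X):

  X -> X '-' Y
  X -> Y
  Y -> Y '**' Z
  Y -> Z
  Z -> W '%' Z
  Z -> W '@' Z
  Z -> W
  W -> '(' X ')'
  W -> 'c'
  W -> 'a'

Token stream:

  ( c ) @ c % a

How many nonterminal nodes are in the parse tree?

[X [Y [Z [W ( [X [Y [Z [W c]]]] )] @ [Z [W c] % [Z [W a]]]]]]

12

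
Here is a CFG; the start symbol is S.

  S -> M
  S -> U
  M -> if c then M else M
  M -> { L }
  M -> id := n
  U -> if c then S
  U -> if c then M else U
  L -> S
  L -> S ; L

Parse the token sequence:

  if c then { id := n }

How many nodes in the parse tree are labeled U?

1

[S [U if c then [S [M { [L [S [M id := n]]] }]]]]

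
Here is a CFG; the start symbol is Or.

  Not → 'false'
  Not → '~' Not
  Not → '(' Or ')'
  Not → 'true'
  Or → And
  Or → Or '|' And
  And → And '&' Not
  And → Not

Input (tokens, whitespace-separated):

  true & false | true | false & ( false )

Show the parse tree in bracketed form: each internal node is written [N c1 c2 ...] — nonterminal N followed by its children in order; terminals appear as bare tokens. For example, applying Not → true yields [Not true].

[Or [Or [Or [And [And [Not true]] & [Not false]]] | [And [Not true]]] | [And [And [Not false]] & [Not ( [Or [And [Not false]]] )]]]

Or
Or | And
Or | And | And
And | And | And
And & Not | And | And
Not & Not | And | And
true & Not | And | And
true & false | And | And
true & false | Not | And
true & false | true | And
true & false | true | And & Not
true & false | true | Not & Not
true & false | true | false & Not
true & false | true | false & ( Or )
true & false | true | false & ( And )
true & false | true | false & ( Not )
true & false | true | false & ( false )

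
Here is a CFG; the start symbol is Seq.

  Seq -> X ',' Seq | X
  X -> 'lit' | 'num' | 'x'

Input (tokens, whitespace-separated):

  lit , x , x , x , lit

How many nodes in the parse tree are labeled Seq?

5

[Seq [X lit] , [Seq [X x] , [Seq [X x] , [Seq [X x] , [Seq [X lit]]]]]]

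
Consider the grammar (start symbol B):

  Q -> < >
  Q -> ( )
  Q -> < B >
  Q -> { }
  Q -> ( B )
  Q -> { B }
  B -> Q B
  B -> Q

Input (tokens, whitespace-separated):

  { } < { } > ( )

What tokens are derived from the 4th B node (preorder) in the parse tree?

( )

[B [Q { }] [B [Q < [B [Q { }]] >] [B [Q ( )]]]]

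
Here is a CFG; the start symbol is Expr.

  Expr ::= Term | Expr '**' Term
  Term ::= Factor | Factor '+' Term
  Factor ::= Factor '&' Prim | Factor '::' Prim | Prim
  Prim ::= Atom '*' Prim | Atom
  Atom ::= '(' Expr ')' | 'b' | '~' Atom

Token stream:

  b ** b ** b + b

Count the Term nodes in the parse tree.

[Expr [Expr [Expr [Term [Factor [Prim [Atom b]]]]] ** [Term [Factor [Prim [Atom b]]]]] ** [Term [Factor [Prim [Atom b]]] + [Term [Factor [Prim [Atom b]]]]]]

4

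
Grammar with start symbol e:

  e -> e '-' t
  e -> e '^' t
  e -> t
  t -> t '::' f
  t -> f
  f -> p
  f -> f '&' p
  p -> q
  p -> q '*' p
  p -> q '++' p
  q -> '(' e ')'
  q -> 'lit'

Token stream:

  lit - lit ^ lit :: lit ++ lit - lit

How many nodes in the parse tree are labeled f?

[e [e [e [e [t [f [p [q lit]]]]] - [t [f [p [q lit]]]]] ^ [t [t [f [p [q lit]]]] :: [f [p [q lit] ++ [p [q lit]]]]]] - [t [f [p [q lit]]]]]

5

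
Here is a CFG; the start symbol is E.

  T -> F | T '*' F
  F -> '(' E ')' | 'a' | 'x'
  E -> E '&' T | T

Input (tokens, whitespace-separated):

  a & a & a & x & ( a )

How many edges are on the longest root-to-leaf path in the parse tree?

7

[E [E [E [E [E [T [F a]]] & [T [F a]]] & [T [F a]]] & [T [F x]]] & [T [F ( [E [T [F a]]] )]]]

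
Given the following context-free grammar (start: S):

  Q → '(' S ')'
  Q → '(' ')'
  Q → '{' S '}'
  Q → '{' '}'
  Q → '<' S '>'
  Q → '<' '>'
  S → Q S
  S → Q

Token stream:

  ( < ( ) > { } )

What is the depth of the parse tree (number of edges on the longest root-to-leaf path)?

6

[S [Q ( [S [Q < [S [Q ( )]] >] [S [Q { }]]] )]]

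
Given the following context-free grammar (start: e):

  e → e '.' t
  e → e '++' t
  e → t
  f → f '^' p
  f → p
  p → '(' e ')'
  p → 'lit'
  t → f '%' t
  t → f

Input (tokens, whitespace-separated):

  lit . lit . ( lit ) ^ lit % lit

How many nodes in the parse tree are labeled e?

4

[e [e [e [t [f [p lit]]]] . [t [f [p lit]]]] . [t [f [f [p ( [e [t [f [p lit]]]] )]] ^ [p lit]] % [t [f [p lit]]]]]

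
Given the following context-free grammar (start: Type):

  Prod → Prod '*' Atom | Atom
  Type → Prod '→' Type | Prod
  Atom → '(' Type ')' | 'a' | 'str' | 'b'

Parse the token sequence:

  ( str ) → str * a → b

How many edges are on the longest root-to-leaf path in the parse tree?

[Type [Prod [Atom ( [Type [Prod [Atom str]]] )]] → [Type [Prod [Prod [Atom str]] * [Atom a]] → [Type [Prod [Atom b]]]]]

6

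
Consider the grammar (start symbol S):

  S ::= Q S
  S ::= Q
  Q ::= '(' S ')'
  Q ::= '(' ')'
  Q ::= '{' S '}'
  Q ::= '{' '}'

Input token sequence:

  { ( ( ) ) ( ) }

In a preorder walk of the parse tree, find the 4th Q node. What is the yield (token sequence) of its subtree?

[S [Q { [S [Q ( [S [Q ( )]] )] [S [Q ( )]]] }]]

( )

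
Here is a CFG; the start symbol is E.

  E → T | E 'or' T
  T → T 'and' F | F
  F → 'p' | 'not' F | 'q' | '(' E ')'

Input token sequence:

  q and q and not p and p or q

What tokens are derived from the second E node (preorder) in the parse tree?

[E [E [T [T [T [T [F q]] and [F q]] and [F not [F p]]] and [F p]]] or [T [F q]]]

q and q and not p and p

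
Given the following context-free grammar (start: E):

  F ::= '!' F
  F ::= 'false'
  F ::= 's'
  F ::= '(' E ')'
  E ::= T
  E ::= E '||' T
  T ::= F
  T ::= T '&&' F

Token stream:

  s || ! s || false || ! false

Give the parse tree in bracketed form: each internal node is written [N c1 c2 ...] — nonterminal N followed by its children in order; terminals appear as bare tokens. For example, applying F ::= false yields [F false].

[E [E [E [E [T [F s]]] || [T [F ! [F s]]]] || [T [F false]]] || [T [F ! [F false]]]]

E
E || T
E || T || T
E || T || T || T
T || T || T || T
F || T || T || T
s || T || T || T
s || F || T || T
s || ! F || T || T
s || ! s || T || T
s || ! s || F || T
s || ! s || false || T
s || ! s || false || F
s || ! s || false || ! F
s || ! s || false || ! false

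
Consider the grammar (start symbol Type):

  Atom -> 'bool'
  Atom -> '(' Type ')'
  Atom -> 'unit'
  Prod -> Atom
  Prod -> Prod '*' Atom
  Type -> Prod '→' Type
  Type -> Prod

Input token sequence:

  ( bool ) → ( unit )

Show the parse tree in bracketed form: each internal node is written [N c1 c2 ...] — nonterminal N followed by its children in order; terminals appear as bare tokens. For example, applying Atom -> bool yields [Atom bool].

Type
Prod → Type
Atom → Type
( Type ) → Type
( Prod ) → Type
( Atom ) → Type
( bool ) → Type
( bool ) → Prod
( bool ) → Atom
( bool ) → ( Type )
( bool ) → ( Prod )
( bool ) → ( Atom )
( bool ) → ( unit )

[Type [Prod [Atom ( [Type [Prod [Atom bool]]] )]] → [Type [Prod [Atom ( [Type [Prod [Atom unit]]] )]]]]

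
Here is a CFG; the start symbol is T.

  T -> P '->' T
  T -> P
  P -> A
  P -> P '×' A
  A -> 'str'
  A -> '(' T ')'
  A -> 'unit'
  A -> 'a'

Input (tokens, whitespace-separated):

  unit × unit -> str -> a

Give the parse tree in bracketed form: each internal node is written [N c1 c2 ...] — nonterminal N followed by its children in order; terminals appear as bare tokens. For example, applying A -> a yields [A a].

[T [P [P [A unit]] × [A unit]] -> [T [P [A str]] -> [T [P [A a]]]]]

T
P -> T
P × A -> T
A × A -> T
unit × A -> T
unit × unit -> T
unit × unit -> P -> T
unit × unit -> A -> T
unit × unit -> str -> T
unit × unit -> str -> P
unit × unit -> str -> A
unit × unit -> str -> a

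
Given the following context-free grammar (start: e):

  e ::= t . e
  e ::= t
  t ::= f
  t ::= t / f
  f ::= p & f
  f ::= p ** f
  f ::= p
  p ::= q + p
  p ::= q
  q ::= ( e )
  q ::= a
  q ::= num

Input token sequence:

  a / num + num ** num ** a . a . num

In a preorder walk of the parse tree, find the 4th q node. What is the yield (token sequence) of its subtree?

[e [t [t [f [p [q a]]]] / [f [p [q num] + [p [q num]]] ** [f [p [q num]] ** [f [p [q a]]]]]] . [e [t [f [p [q a]]]] . [e [t [f [p [q num]]]]]]]

num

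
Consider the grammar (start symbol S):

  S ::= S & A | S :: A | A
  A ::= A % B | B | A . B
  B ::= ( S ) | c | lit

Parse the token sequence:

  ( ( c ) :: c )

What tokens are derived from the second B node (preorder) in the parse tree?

( c )

[S [A [B ( [S [S [A [B ( [S [A [B c]]] )]]] :: [A [B c]]] )]]]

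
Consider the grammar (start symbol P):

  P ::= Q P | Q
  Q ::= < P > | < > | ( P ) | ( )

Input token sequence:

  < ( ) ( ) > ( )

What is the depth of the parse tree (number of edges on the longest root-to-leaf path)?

[P [Q < [P [Q ( )] [P [Q ( )]]] >] [P [Q ( )]]]

5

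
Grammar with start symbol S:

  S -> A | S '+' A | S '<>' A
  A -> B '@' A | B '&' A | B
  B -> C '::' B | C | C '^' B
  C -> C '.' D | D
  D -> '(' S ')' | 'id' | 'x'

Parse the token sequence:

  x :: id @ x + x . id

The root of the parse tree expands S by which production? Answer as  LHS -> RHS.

[S [S [A [B [C [D x]] :: [B [C [D id]]]] @ [A [B [C [D x]]]]]] + [A [B [C [C [D x]] . [D id]]]]]

S -> S '+' A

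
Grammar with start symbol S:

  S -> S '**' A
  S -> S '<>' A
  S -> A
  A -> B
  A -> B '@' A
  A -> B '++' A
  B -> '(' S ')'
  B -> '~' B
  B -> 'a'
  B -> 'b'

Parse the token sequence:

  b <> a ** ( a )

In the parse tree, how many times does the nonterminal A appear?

[S [S [S [A [B b]]] <> [A [B a]]] ** [A [B ( [S [A [B a]]] )]]]

4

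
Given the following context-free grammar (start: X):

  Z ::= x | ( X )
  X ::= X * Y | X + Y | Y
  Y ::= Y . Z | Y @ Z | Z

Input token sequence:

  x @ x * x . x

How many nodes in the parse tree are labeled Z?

4

[X [X [Y [Y [Z x]] @ [Z x]]] * [Y [Y [Z x]] . [Z x]]]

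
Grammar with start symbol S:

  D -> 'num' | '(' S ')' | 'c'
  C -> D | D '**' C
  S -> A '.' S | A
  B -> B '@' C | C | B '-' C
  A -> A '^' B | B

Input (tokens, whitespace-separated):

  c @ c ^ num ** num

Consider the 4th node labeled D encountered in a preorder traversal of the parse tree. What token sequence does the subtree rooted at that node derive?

num

[S [A [A [B [B [C [D c]]] @ [C [D c]]]] ^ [B [C [D num] ** [C [D num]]]]]]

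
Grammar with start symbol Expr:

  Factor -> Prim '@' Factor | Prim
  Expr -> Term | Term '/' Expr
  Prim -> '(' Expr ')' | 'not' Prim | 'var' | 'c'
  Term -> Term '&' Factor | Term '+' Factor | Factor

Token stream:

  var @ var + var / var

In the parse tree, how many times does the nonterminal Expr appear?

[Expr [Term [Term [Factor [Prim var] @ [Factor [Prim var]]]] + [Factor [Prim var]]] / [Expr [Term [Factor [Prim var]]]]]

2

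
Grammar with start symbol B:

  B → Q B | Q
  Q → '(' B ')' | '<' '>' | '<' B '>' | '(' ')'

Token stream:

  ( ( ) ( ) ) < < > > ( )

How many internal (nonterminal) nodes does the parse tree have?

12

[B [Q ( [B [Q ( )] [B [Q ( )]]] )] [B [Q < [B [Q < >]] >] [B [Q ( )]]]]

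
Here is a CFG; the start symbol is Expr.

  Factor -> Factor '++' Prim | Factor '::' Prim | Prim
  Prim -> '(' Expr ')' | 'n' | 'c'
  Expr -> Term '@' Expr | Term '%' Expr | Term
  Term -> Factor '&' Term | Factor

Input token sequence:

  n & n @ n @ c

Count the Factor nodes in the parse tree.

4

[Expr [Term [Factor [Prim n]] & [Term [Factor [Prim n]]]] @ [Expr [Term [Factor [Prim n]]] @ [Expr [Term [Factor [Prim c]]]]]]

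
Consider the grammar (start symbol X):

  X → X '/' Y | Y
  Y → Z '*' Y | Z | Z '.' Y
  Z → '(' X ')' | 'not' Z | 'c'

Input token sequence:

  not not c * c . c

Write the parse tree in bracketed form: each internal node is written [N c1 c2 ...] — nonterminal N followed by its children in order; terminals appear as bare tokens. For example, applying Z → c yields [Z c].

[X [Y [Z not [Z not [Z c]]] * [Y [Z c] . [Y [Z c]]]]]

X
Y
Z * Y
not Z * Y
not not Z * Y
not not c * Y
not not c * Z . Y
not not c * c . Y
not not c * c . Z
not not c * c . c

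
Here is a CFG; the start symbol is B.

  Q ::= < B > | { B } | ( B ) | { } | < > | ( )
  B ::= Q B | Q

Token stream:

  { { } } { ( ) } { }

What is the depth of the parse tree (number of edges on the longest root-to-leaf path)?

5

[B [Q { [B [Q { }]] }] [B [Q { [B [Q ( )]] }] [B [Q { }]]]]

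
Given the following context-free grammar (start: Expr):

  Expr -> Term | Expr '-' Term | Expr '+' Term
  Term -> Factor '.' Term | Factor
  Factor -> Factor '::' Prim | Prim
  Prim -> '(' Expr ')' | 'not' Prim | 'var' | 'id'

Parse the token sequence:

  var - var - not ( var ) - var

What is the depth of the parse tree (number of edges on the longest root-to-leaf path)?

[Expr [Expr [Expr [Expr [Term [Factor [Prim var]]]] - [Term [Factor [Prim var]]]] - [Term [Factor [Prim not [Prim ( [Expr [Term [Factor [Prim var]]]] )]]]]] - [Term [Factor [Prim var]]]]

10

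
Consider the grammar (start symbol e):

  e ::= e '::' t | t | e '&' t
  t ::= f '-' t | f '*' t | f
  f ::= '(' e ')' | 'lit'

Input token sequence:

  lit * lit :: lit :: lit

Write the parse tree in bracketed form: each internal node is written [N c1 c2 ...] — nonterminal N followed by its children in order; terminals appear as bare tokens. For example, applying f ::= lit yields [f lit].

[e [e [e [t [f lit] * [t [f lit]]]] :: [t [f lit]]] :: [t [f lit]]]

e
e :: t
e :: t :: t
t :: t :: t
f * t :: t :: t
lit * t :: t :: t
lit * f :: t :: t
lit * lit :: t :: t
lit * lit :: f :: t
lit * lit :: lit :: t
lit * lit :: lit :: f
lit * lit :: lit :: lit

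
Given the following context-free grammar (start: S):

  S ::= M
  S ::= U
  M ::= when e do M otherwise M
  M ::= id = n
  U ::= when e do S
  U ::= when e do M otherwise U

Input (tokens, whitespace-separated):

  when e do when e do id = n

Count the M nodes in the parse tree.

1

[S [U when e do [S [U when e do [S [M id = n]]]]]]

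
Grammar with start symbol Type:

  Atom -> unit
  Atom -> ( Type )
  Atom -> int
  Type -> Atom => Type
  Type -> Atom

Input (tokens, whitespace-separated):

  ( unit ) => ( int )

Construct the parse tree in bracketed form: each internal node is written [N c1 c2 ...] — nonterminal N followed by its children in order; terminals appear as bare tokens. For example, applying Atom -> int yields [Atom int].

Type
Atom => Type
( Type ) => Type
( Atom ) => Type
( unit ) => Type
( unit ) => Atom
( unit ) => ( Type )
( unit ) => ( Atom )
( unit ) => ( int )

[Type [Atom ( [Type [Atom unit]] )] => [Type [Atom ( [Type [Atom int]] )]]]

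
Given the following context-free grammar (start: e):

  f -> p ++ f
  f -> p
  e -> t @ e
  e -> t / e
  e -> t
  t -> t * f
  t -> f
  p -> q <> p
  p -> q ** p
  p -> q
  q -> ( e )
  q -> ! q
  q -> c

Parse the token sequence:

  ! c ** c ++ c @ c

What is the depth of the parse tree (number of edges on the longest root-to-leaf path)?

6

[e [t [f [p [q ! [q c]] ** [p [q c]]] ++ [f [p [q c]]]]] @ [e [t [f [p [q c]]]]]]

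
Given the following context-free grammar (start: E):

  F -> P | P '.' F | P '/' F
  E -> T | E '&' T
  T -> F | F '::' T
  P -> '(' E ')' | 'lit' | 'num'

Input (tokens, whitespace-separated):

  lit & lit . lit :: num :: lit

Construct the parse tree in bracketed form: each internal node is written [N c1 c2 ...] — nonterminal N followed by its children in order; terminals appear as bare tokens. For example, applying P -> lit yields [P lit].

[E [E [T [F [P lit]]]] & [T [F [P lit] . [F [P lit]]] :: [T [F [P num]] :: [T [F [P lit]]]]]]

E
E & T
T & T
F & T
P & T
lit & T
lit & F :: T
lit & P . F :: T
lit & lit . F :: T
lit & lit . P :: T
lit & lit . lit :: T
lit & lit . lit :: F :: T
lit & lit . lit :: P :: T
lit & lit . lit :: num :: T
lit & lit . lit :: num :: F
lit & lit . lit :: num :: P
lit & lit . lit :: num :: lit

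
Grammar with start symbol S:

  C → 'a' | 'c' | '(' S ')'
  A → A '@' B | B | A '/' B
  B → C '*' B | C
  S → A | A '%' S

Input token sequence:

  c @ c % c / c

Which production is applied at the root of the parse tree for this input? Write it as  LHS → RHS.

S → A '%' S

[S [A [A [B [C c]]] @ [B [C c]]] % [S [A [A [B [C c]]] / [B [C c]]]]]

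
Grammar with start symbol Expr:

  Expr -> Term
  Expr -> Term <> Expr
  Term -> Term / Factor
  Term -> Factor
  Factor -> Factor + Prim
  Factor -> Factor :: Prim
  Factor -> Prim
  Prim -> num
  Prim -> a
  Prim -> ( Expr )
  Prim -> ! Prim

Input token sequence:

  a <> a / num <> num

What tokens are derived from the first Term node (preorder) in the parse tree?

[Expr [Term [Factor [Prim a]]] <> [Expr [Term [Term [Factor [Prim a]]] / [Factor [Prim num]]] <> [Expr [Term [Factor [Prim num]]]]]]

a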